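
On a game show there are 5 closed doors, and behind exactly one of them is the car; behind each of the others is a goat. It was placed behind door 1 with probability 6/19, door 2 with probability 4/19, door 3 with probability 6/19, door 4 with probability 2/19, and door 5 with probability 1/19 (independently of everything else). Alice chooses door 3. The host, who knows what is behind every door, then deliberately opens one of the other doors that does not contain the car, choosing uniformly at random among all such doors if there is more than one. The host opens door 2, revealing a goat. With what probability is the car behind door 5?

2/27

Consider each possible location of the car in turn.
If it is behind door 1 (prior 6/19): the host has 3 equally likely choices, so probability 1/3; weight (6/19)·(1/3) = 2/19.
If it is behind door 2 (prior 4/19): the host opened door 2, so this case is ruled out; weight (4/19)·0 = 0.
If it is behind door 3 (prior 6/19): the host has 4 equally likely choices, so probability 1/4; weight (6/19)·(1/4) = 3/38.
If it is behind door 4 (prior 2/19): the host has 3 equally likely choices, so probability 1/3; weight (2/19)·(1/3) = 2/57.
If it is behind door 5 (prior 1/19): the host has 3 equally likely choices, so probability 1/3; weight (1/19)·(1/3) = 1/57.
The weights sum to 9/38.
So P(the car behind door 5 | the host opened door 2) = (1/57) / (9/38) = 2/27.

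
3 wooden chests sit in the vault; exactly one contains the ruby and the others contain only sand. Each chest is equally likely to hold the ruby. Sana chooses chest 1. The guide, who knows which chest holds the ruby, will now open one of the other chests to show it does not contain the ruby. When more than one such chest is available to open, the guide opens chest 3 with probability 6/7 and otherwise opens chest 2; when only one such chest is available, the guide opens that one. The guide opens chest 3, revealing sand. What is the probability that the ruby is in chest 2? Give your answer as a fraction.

Condition on the true location of the ruby.
If it is in chest 1 (prior 1/3): chest 3 is available, opened with probability 6/7; weight (1/3)·(6/7) = 2/7.
If it is in chest 2 (prior 1/3): only chest 3 is available, probability 1; weight (1/3)·1 = 1/3.
If it is in chest 3 (prior 1/3): the guide opened chest 3, so this case is ruled out; weight (1/3)·0 = 0.
The weights sum to 13/21.
So P(the ruby in chest 2 | the guide opened chest 3) = (1/3) / (13/21) = 7/13.

7/13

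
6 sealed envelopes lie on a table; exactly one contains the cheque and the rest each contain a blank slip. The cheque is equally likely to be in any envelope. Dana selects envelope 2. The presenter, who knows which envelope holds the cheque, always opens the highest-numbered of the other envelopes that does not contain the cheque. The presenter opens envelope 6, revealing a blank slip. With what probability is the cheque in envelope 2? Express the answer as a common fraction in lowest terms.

Condition on the true location of the cheque.
If it is in any of envelopes 1, 2, 3, 4, and 5 (prior 1/6 each): envelope 6 is the highest-numbered option available, probability 1; weight (1/6)·1 = 1/6 each.
If it is in envelope 6 (prior 1/6): the presenter opened envelope 6, so this case is ruled out; weight (1/6)·0 = 0.
The weights sum to 5/6.
So P(the cheque in envelope 2 | the presenter opened envelope 6) = (1/6) / (5/6) = 1/5.

1/5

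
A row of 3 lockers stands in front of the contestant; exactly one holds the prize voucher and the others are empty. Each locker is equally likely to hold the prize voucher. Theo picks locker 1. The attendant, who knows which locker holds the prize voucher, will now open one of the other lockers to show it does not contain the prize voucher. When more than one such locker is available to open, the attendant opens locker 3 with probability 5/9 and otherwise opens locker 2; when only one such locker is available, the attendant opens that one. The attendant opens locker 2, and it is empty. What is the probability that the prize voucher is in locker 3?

9/13

Consider each possible location of the prize voucher in turn.
If it is in locker 1 (prior 1/3): locker 3 is available but not opened, probability 4/9; weight (1/3)·(4/9) = 4/27.
If it is in locker 2 (prior 1/3): the attendant opened locker 2, so this case is ruled out; weight (1/3)·0 = 0.
If it is in locker 3 (prior 1/3): only locker 2 is available, probability 1; weight (1/3)·1 = 1/3.
The weights sum to 13/27.
So P(the prize voucher in locker 3 | the attendant opened locker 2) = (1/3) / (13/27) = 9/13.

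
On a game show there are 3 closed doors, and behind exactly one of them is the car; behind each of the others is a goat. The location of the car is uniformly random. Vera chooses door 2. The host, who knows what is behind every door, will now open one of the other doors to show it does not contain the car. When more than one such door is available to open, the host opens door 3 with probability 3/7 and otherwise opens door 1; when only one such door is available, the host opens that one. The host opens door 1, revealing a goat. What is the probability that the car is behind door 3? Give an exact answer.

Consider each possible location of the car in turn.
If it is behind door 1 (prior 1/3): the host opened door 1, so this case is ruled out; weight (1/3)·0 = 0.
If it is behind door 2 (prior 1/3): door 3 is available but not opened, probability 4/7; weight (1/3)·(4/7) = 4/21.
If it is behind door 3 (prior 1/3): only door 1 is available, probability 1; weight (1/3)·1 = 1/3.
The weights sum to 11/21.
So P(the car behind door 3 | the host opened door 1) = (1/3) / (11/21) = 7/11.

7/11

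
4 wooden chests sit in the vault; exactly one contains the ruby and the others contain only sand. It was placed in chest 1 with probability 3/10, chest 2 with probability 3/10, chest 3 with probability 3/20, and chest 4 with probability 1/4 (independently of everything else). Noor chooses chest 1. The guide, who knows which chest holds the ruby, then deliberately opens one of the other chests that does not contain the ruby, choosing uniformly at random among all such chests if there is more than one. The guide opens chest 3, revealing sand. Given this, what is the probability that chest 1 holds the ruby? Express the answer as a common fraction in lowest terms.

Condition on the true location of the ruby.
If it is in chest 1 (prior 3/10): the guide has 3 equally likely choices, so probability 1/3; weight (3/10)·(1/3) = 1/10.
If it is in chest 2 (prior 3/10): the guide has 2 equally likely choices, so probability 1/2; weight (3/10)·(1/2) = 3/20.
If it is in chest 3 (prior 3/20): the guide opened chest 3, so this case is ruled out; weight (3/20)·0 = 0.
If it is in chest 4 (prior 1/4): the guide has 2 equally likely choices, so probability 1/2; weight (1/4)·(1/2) = 1/8.
The weights sum to 3/8.
So P(the ruby in chest 1 | the guide opened chest 3) = (1/10) / (3/8) = 4/15.

4/15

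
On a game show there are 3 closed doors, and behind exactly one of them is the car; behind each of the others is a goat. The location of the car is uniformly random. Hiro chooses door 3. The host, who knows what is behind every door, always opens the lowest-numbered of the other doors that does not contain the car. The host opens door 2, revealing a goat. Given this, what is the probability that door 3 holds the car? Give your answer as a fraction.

0

Consider each possible location of the car in turn.
If it is behind door 1 (prior 1/3): door 2 is the lowest-numbered option available, probability 1; weight (1/3)·1 = 1/3.
If it is behind door 2 (prior 1/3): the host opened door 2, so this case is ruled out; weight (1/3)·0 = 0.
If it is behind door 3 (prior 1/3): the host would have opened door 1 instead, probability 0; weight (1/3)·0 = 0.
The weights sum to 1/3.
So P(the car behind door 3 | the host opened door 2) = 0 / (1/3) = 0.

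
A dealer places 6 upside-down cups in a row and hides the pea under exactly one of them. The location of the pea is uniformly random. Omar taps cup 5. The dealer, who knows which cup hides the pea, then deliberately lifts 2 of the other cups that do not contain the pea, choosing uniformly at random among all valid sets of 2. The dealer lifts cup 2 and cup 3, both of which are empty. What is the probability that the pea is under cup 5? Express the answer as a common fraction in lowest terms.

Apply Bayes' rule, conditioning on where the pea actually is.
If it is under any of cups 1, 4, and 6 (prior 1/6 each): the dealer has 6 equally likely choices, so probability 1/6; weight (1/6)·(1/6) = 1/36 each.
If it is under either of cups 2 and 3 (prior 1/6 each): that cup was opened and seen not to hold the prize — ruled out; weight (1/6)·0 = 0 each.
If it is under cup 5 (prior 1/6): the dealer has 10 equally likely choices, so probability 1/10; weight (1/6)·(1/10) = 1/60.
The weights sum to 1/10.
So P(the pea under cup 5 | the dealer opened cup 2 and cup 3) = (1/60) / (1/10) = 1/6.

1/6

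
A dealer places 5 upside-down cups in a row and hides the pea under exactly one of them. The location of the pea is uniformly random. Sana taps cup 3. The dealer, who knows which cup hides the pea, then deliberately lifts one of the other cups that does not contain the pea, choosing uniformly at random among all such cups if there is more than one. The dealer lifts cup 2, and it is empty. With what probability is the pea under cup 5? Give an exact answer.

4/15

Consider each possible location of the pea in turn.
If it is under any of cups 1, 4, and 5 (prior 1/5 each): the dealer has 3 equally likely choices, so probability 1/3; weight (1/5)·(1/3) = 1/15 each.
If it is under cup 2 (prior 1/5): the dealer opened cup 2, so this case is ruled out; weight (1/5)·0 = 0.
If it is under cup 3 (prior 1/5): the dealer has 4 equally likely choices, so probability 1/4; weight (1/5)·(1/4) = 1/20.
The weights sum to 1/4.
So P(the pea under cup 5 | the dealer opened cup 2) = (1/15) / (1/4) = 4/15.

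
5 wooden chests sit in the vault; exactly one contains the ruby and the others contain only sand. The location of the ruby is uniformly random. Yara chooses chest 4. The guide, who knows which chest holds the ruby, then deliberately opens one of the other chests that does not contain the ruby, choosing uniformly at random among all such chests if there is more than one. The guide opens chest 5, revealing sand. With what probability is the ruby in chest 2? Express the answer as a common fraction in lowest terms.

4/15

Apply Bayes' rule, conditioning on where the ruby actually is.
If it is in any of chests 1, 2, and 3 (prior 1/5 each): the guide has 3 equally likely choices, so probability 1/3; weight (1/5)·(1/3) = 1/15 each.
If it is in chest 4 (prior 1/5): the guide has 4 equally likely choices, so probability 1/4; weight (1/5)·(1/4) = 1/20.
If it is in chest 5 (prior 1/5): the guide opened chest 5, so this case is ruled out; weight (1/5)·0 = 0.
The weights sum to 1/4.
So P(the ruby in chest 2 | the guide opened chest 5) = (1/15) / (1/4) = 4/15.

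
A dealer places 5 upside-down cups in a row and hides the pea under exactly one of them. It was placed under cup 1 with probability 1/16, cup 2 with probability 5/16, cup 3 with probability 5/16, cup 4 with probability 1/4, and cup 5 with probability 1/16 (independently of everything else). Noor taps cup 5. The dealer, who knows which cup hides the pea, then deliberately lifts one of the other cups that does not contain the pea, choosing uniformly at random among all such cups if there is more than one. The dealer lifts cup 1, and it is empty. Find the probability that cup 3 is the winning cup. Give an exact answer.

Condition on the true location of the pea.
If it is under cup 1 (prior 1/16): the dealer opened cup 1, so this case is ruled out; weight (1/16)·0 = 0.
If it is under either of cups 2 and 3 (prior 5/16 each): the dealer has 3 equally likely choices, so probability 1/3; weight (5/16)·(1/3) = 5/48 each.
If it is under cup 4 (prior 1/4): the dealer has 3 equally likely choices, so probability 1/3; weight (1/4)·(1/3) = 1/12.
If it is under cup 5 (prior 1/16): the dealer has 4 equally likely choices, so probability 1/4; weight (1/16)·(1/4) = 1/64.
The weights sum to 59/192.
So P(the pea under cup 3 | the dealer opened cup 1) = (5/48) / (59/192) = 20/59.

20/59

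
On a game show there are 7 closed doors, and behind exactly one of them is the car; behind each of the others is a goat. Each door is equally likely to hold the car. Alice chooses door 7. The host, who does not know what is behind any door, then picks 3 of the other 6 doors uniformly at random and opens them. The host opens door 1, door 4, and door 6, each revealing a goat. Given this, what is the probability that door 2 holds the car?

1/4

Apply Bayes' rule, conditioning on where the car actually is.
If it is behind any of doors 1, 4, and 6 (prior 1/7 each): that door was opened and seen not to hold the prize — ruled out; weight (1/7)·0 = 0 each.
If it is behind any of doors 2, 3, 5, and 7 (prior 1/7 each): the host picks exactly this set with probability 1/20 regardless, and none is the prize; weight (1/7)·(1/20) = 1/140 each.
The weights sum to 1/35.
So P(the car behind door 2 | the host opened door 1, door 4, and door 6) = (1/140) / (1/35) = 1/4.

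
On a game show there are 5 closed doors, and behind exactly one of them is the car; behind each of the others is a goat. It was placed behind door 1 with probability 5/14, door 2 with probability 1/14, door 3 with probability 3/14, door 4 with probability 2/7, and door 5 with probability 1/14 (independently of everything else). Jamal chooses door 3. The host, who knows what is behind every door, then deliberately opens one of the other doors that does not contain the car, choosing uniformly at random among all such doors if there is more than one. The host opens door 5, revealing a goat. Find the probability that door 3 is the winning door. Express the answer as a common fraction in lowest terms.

Condition on the true location of the car.
If it is behind door 1 (prior 5/14): the host has 3 equally likely choices, so probability 1/3; weight (5/14)·(1/3) = 5/42.
If it is behind door 2 (prior 1/14): the host has 3 equally likely choices, so probability 1/3; weight (1/14)·(1/3) = 1/42.
If it is behind door 3 (prior 3/14): the host has 4 equally likely choices, so probability 1/4; weight (3/14)·(1/4) = 3/56.
If it is behind door 4 (prior 2/7): the host has 3 equally likely choices, so probability 1/3; weight (2/7)·(1/3) = 2/21.
If it is behind door 5 (prior 1/14): the host opened door 5, so this case is ruled out; weight (1/14)·0 = 0.
The weights sum to 7/24.
So P(the car behind door 3 | the host opened door 5) = (3/56) / (7/24) = 9/49.

9/49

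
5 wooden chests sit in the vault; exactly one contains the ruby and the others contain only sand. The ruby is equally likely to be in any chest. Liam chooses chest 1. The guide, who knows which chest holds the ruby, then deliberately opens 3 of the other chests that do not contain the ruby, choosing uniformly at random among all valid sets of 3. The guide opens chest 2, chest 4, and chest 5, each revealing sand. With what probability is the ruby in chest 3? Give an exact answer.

4/5

Apply Bayes' rule, conditioning on where the ruby actually is.
If it is in chest 1 (prior 1/5): the guide has 4 equally likely choices, so probability 1/4; weight (1/5)·(1/4) = 1/20.
If it is in any of chests 2, 4, and 5 (prior 1/5 each): that chest was opened and seen not to hold the prize — ruled out; weight (1/5)·0 = 0 each.
If it is in chest 3 (prior 1/5): the guide has no choice, probability 1; weight (1/5)·1 = 1/5.
The weights sum to 1/4.
So P(the ruby in chest 3 | the guide opened chest 2, chest 4, and chest 5) = (1/5) / (1/4) = 4/5.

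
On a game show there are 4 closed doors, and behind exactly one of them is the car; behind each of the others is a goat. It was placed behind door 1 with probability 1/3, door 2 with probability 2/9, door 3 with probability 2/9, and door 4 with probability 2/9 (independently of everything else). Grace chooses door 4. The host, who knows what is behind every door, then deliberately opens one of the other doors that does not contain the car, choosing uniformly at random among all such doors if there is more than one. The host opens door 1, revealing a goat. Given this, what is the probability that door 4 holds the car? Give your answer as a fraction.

Consider each possible location of the car in turn.
If it is behind door 1 (prior 1/3): the host opened door 1, so this case is ruled out; weight (1/3)·0 = 0.
If it is behind either of doors 2 and 3 (prior 2/9 each): the host has 2 equally likely choices, so probability 1/2; weight (2/9)·(1/2) = 1/9 each.
If it is behind door 4 (prior 2/9): the host has 3 equally likely choices, so probability 1/3; weight (2/9)·(1/3) = 2/27.
The weights sum to 8/27.
So P(the car behind door 4 | the host opened door 1) = (2/27) / (8/27) = 1/4.

1/4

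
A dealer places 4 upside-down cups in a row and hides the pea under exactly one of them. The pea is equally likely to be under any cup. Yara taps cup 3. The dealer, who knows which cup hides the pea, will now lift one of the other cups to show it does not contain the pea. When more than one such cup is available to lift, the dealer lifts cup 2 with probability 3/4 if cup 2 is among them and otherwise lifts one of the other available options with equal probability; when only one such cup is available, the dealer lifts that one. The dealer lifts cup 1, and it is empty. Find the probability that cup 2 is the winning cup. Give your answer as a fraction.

Condition on the true location of the pea.
If it is under cup 1 (prior 1/4): the dealer opened cup 1, so this case is ruled out; weight (1/4)·0 = 0.
If it is under cup 2 (prior 1/4): cup 2 holds the prize so is unavailable; the dealer chooses uniformly among the 2 others, probability 1/2; weight (1/4)·(1/2) = 1/8.
If it is under cup 3 (prior 1/4): cup 2 is available but not opened; cup 1 gets probability (1 − 3/4)/2 = 1/8; weight (1/4)·(1/8) = 1/32.
If it is under cup 4 (prior 1/4): cup 2 is available but not opened, probability 1/4; weight (1/4)·(1/4) = 1/16.
The weights sum to 7/32.
So P(the pea under cup 2 | the dealer opened cup 1) = (1/8) / (7/32) = 4/7.

4/7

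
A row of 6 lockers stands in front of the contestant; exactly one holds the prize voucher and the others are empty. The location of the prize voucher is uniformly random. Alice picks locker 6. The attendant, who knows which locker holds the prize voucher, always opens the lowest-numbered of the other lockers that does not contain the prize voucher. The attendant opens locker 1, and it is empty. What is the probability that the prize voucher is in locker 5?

Consider each possible location of the prize voucher in turn.
If it is in locker 1 (prior 1/6): the attendant opened locker 1, so this case is ruled out; weight (1/6)·0 = 0.
If it is in any of lockers 2, 3, 4, 5, and 6 (prior 1/6 each): locker 1 is the lowest-numbered option available, probability 1; weight (1/6)·1 = 1/6 each.
The weights sum to 5/6.
So P(the prize voucher in locker 5 | the attendant opened locker 1) = (1/6) / (5/6) = 1/5.

1/5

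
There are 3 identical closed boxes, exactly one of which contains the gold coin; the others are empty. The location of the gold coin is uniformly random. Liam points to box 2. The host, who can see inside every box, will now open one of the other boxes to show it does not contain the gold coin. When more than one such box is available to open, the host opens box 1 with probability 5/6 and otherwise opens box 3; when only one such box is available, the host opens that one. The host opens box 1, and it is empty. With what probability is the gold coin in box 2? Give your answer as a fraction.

5/11

Apply Bayes' rule, conditioning on where the gold coin actually is.
If it is in box 1 (prior 1/3): the host opened box 1, so this case is ruled out; weight (1/3)·0 = 0.
If it is in box 2 (prior 1/3): box 1 is available, opened with probability 5/6; weight (1/3)·(5/6) = 5/18.
If it is in box 3 (prior 1/3): only box 1 is available, probability 1; weight (1/3)·1 = 1/3.
The weights sum to 11/18.
So P(the gold coin in box 2 | the host opened box 1) = (5/18) / (11/18) = 5/11.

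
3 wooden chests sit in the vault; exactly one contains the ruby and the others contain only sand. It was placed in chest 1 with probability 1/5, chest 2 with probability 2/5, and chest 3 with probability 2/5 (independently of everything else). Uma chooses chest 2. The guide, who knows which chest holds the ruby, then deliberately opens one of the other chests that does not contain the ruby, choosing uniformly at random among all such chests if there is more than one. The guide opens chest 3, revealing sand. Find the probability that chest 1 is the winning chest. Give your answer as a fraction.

1/2

Condition on the true location of the ruby.
If it is in chest 1 (prior 1/5): the guide has no choice, probability 1; weight (1/5)·1 = 1/5.
If it is in chest 2 (prior 2/5): the guide has 2 equally likely choices, so probability 1/2; weight (2/5)·(1/2) = 1/5.
If it is in chest 3 (prior 2/5): the guide opened chest 3, so this case is ruled out; weight (2/5)·0 = 0.
The weights sum to 2/5.
So P(the ruby in chest 1 | the guide opened chest 3) = (1/5) / (2/5) = 1/2.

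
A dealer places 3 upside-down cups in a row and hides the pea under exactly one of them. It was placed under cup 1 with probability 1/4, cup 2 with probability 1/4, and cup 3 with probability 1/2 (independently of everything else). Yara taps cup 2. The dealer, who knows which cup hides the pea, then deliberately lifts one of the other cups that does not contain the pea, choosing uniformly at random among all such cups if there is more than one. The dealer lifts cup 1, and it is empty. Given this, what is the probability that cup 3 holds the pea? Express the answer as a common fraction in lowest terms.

4/5

Apply Bayes' rule, conditioning on where the pea actually is.
If it is under cup 1 (prior 1/4): the dealer opened cup 1, so this case is ruled out; weight (1/4)·0 = 0.
If it is under cup 2 (prior 1/4): the dealer has 2 equally likely choices, so probability 1/2; weight (1/4)·(1/2) = 1/8.
If it is under cup 3 (prior 1/2): the dealer has no choice, probability 1; weight (1/2)·1 = 1/2.
The weights sum to 5/8.
So P(the pea under cup 3 | the dealer opened cup 1) = (1/2) / (5/8) = 4/5.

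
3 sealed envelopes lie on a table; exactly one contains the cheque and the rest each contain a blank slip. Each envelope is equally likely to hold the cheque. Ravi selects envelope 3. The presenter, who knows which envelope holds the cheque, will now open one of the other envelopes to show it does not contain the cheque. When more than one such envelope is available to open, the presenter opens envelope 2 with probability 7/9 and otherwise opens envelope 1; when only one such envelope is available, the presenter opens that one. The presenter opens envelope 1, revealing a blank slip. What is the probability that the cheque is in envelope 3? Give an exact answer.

Consider each possible location of the cheque in turn.
If it is in envelope 1 (prior 1/3): the presenter opened envelope 1, so this case is ruled out; weight (1/3)·0 = 0.
If it is in envelope 2 (prior 1/3): only envelope 1 is available, probability 1; weight (1/3)·1 = 1/3.
If it is in envelope 3 (prior 1/3): envelope 2 is available but not opened, probability 2/9; weight (1/3)·(2/9) = 2/27.
The weights sum to 11/27.
So P(the cheque in envelope 3 | the presenter opened envelope 1) = (2/27) / (11/27) = 2/11.

2/11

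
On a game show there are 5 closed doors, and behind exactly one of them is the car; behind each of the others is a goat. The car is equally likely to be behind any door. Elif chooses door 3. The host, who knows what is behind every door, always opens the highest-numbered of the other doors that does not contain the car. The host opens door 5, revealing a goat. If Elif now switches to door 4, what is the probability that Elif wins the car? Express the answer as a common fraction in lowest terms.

Condition on the true location of the car.
If it is behind any of doors 1, 2, 3, and 4 (prior 1/5 each): door 5 is the highest-numbered option available, probability 1; weight (1/5)·1 = 1/5 each.
If it is behind door 5 (prior 1/5): the host opened door 5, so this case is ruled out; weight (1/5)·0 = 0.
The weights sum to 4/5.
So P(the car behind door 4 | the host opened door 5) = (1/5) / (4/5) = 1/4.

1/4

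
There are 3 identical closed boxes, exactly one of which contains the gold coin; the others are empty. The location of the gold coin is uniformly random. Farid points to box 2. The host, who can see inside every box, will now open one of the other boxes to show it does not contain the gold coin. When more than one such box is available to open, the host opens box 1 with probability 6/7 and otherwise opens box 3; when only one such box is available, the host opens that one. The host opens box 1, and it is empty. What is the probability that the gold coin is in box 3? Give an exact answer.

Consider each possible location of the gold coin in turn.
If it is in box 1 (prior 1/3): the host opened box 1, so this case is ruled out; weight (1/3)·0 = 0.
If it is in box 2 (prior 1/3): box 1 is available, opened with probability 6/7; weight (1/3)·(6/7) = 2/7.
If it is in box 3 (prior 1/3): only box 1 is available, probability 1; weight (1/3)·1 = 1/3.
The weights sum to 13/21.
So P(the gold coin in box 3 | the host opened box 1) = (1/3) / (13/21) = 7/13.

7/13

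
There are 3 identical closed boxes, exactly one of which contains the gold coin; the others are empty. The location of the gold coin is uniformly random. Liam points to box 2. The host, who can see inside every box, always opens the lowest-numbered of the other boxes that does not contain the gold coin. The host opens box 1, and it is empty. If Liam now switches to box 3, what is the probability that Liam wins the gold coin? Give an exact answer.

Condition on the true location of the gold coin.
If it is in box 1 (prior 1/3): the host opened box 1, so this case is ruled out; weight (1/3)·0 = 0.
If it is in either of boxes 2 and 3 (prior 1/3 each): box 1 is the lowest-numbered option available, probability 1; weight (1/3)·1 = 1/3 each.
The weights sum to 2/3.
So P(the gold coin in box 3 | the host opened box 1) = (1/3) / (2/3) = 1/2.

1/2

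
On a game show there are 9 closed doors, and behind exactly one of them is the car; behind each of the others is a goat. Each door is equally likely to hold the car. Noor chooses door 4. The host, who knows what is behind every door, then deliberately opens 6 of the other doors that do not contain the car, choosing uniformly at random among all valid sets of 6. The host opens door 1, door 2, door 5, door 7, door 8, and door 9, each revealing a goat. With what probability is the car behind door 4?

Condition on the true location of the car.
If it is behind any of doors 1, 2, 5, 7, 8, and 9 (prior 1/9 each): that door was opened and seen not to hold the prize — ruled out; weight (1/9)·0 = 0 each.
If it is behind either of doors 3 and 6 (prior 1/9 each): the host has 7 equally likely choices, so probability 1/7; weight (1/9)·(1/7) = 1/63 each.
If it is behind door 4 (prior 1/9): the host has 28 equally likely choices, so probability 1/28; weight (1/9)·(1/28) = 1/252.
The weights sum to 1/28.
So P(the car behind door 4 | the host opened door 1, door 2, door 5, door 7, door 8, and door 9) = (1/252) / (1/28) = 1/9.

1/9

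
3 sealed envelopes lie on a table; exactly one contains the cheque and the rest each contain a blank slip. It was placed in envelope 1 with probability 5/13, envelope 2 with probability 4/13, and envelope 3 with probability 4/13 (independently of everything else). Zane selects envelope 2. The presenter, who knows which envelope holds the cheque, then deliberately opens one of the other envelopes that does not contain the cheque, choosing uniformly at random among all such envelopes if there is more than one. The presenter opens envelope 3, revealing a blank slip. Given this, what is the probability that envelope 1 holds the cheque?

5/7

Condition on the true location of the cheque.
If it is in envelope 1 (prior 5/13): the presenter has no choice, probability 1; weight (5/13)·1 = 5/13.
If it is in envelope 2 (prior 4/13): the presenter has 2 equally likely choices, so probability 1/2; weight (4/13)·(1/2) = 2/13.
If it is in envelope 3 (prior 4/13): the presenter opened envelope 3, so this case is ruled out; weight (4/13)·0 = 0.
The weights sum to 7/13.
So P(the cheque in envelope 1 | the presenter opened envelope 3) = (5/13) / (7/13) = 5/7.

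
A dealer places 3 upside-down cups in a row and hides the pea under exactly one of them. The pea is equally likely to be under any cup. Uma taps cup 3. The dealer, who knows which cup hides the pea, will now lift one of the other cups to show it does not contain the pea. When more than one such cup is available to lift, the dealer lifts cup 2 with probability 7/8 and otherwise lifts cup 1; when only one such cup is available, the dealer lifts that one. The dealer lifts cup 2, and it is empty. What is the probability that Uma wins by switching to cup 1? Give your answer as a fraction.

8/15

Condition on the true location of the pea.
If it is under cup 1 (prior 1/3): only cup 2 is available, probability 1; weight (1/3)·1 = 1/3.
If it is under cup 2 (prior 1/3): the dealer opened cup 2, so this case is ruled out; weight (1/3)·0 = 0.
If it is under cup 3 (prior 1/3): cup 2 is available, opened with probability 7/8; weight (1/3)·(7/8) = 7/24.
The weights sum to 5/8.
So P(the pea under cup 1 | the dealer opened cup 2) = (1/3) / (5/8) = 8/15.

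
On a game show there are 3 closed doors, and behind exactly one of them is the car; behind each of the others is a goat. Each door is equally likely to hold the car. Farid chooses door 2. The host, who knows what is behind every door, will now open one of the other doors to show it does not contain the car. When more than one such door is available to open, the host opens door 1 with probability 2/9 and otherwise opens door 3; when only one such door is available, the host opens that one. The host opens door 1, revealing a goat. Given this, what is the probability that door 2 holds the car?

Consider each possible location of the car in turn.
If it is behind door 1 (prior 1/3): the host opened door 1, so this case is ruled out; weight (1/3)·0 = 0.
If it is behind door 2 (prior 1/3): door 1 is available, opened with probability 2/9; weight (1/3)·(2/9) = 2/27.
If it is behind door 3 (prior 1/3): only door 1 is available, probability 1; weight (1/3)·1 = 1/3.
The weights sum to 11/27.
So P(the car behind door 2 | the host opened door 1) = (2/27) / (11/27) = 2/11.

2/11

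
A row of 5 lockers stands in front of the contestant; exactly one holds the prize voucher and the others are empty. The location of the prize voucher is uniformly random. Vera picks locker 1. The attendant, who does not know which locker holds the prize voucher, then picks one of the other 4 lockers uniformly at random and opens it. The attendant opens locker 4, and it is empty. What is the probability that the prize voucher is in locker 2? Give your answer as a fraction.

Condition on the true location of the prize voucher.
If it is in any of lockers 1, 2, 3, and 5 (prior 1/5 each): the attendant picks locker 4 with probability 1/4 regardless, and it is not the prize; weight (1/5)·(1/4) = 1/20 each.
If it is in locker 4 (prior 1/5): the attendant opened locker 4, so this case is ruled out; weight (1/5)·0 = 0.
The weights sum to 1/5.
So P(the prize voucher in locker 2 | the attendant opened locker 4) = (1/20) / (1/5) = 1/4.

1/4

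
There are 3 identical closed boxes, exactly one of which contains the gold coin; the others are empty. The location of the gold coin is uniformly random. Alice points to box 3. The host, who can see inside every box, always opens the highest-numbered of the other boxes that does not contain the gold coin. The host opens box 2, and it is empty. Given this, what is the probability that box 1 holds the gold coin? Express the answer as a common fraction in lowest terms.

Condition on the true location of the gold coin.
If it is in either of boxes 1 and 3 (prior 1/3 each): box 2 is the highest-numbered option available, probability 1; weight (1/3)·1 = 1/3 each.
If it is in box 2 (prior 1/3): the host opened box 2, so this case is ruled out; weight (1/3)·0 = 0.
The weights sum to 2/3.
So P(the gold coin in box 1 | the host opened box 2) = (1/3) / (2/3) = 1/2.

1/2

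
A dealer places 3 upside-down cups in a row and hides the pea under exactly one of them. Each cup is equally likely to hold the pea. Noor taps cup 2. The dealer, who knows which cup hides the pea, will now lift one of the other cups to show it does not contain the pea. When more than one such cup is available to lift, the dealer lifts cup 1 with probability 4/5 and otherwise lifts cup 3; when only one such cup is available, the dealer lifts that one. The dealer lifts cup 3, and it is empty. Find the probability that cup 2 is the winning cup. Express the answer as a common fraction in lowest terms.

Apply Bayes' rule, conditioning on where the pea actually is.
If it is under cup 1 (prior 1/3): only cup 3 is available, probability 1; weight (1/3)·1 = 1/3.
If it is under cup 2 (prior 1/3): cup 1 is available but not opened, probability 1/5; weight (1/3)·(1/5) = 1/15.
If it is under cup 3 (prior 1/3): the dealer opened cup 3, so this case is ruled out; weight (1/3)·0 = 0.
The weights sum to 2/5.
So P(the pea under cup 2 | the dealer opened cup 3) = (1/15) / (2/5) = 1/6.

1/6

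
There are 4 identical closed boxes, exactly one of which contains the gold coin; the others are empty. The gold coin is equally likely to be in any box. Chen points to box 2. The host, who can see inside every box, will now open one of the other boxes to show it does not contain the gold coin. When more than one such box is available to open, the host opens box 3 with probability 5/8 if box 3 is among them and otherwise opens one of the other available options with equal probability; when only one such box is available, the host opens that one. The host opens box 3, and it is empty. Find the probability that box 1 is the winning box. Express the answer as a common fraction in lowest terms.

1/3

Consider each possible location of the gold coin in turn.
If it is in any of boxes 1, 2, and 4 (prior 1/4 each): box 3 is available, opened with probability 5/8; weight (1/4)·(5/8) = 5/32 each.
If it is in box 3 (prior 1/4): the host opened box 3, so this case is ruled out; weight (1/4)·0 = 0.
The weights sum to 15/32.
So P(the gold coin in box 1 | the host opened box 3) = (5/32) / (15/32) = 1/3.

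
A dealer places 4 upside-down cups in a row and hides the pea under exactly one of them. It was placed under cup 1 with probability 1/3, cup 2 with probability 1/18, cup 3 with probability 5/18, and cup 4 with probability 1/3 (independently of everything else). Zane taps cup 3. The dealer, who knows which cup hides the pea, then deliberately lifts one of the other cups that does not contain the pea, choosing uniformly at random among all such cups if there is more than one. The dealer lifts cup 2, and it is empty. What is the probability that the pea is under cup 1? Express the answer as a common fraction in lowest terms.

9/23

Apply Bayes' rule, conditioning on where the pea actually is.
If it is under either of cups 1 and 4 (prior 1/3 each): the dealer has 2 equally likely choices, so probability 1/2; weight (1/3)·(1/2) = 1/6 each.
If it is under cup 2 (prior 1/18): the dealer opened cup 2, so this case is ruled out; weight (1/18)·0 = 0.
If it is under cup 3 (prior 5/18): the dealer has 3 equally likely choices, so probability 1/3; weight (5/18)·(1/3) = 5/54.
The weights sum to 23/54.
So P(the pea under cup 1 | the dealer opened cup 2) = (1/6) / (23/54) = 9/23.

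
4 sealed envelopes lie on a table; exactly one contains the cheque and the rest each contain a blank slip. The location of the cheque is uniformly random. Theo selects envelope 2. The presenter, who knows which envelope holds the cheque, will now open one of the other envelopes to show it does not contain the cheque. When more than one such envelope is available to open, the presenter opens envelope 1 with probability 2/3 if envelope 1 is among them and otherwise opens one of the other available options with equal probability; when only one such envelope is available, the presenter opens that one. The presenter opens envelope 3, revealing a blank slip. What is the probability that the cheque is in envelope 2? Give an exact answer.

1/6

Consider each possible location of the cheque in turn.
If it is in envelope 1 (prior 1/4): envelope 1 holds the prize so is unavailable; the presenter chooses uniformly among the 2 others, probability 1/2; weight (1/4)·(1/2) = 1/8.
If it is in envelope 2 (prior 1/4): envelope 1 is available but not opened; envelope 3 gets probability (1 − 2/3)/2 = 1/6; weight (1/4)·(1/6) = 1/24.
If it is in envelope 3 (prior 1/4): the presenter opened envelope 3, so this case is ruled out; weight (1/4)·0 = 0.
If it is in envelope 4 (prior 1/4): envelope 1 is available but not opened, probability 1/3; weight (1/4)·(1/3) = 1/12.
The weights sum to 1/4.
So P(the cheque in envelope 2 | the presenter opened envelope 3) = (1/24) / (1/4) = 1/6.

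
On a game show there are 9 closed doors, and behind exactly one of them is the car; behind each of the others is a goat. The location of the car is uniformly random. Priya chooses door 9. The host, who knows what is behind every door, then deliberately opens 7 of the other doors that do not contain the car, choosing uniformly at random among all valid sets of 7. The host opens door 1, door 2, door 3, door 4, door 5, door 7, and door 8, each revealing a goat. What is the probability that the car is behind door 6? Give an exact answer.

Condition on the true location of the car.
If it is behind any of doors 1, 2, 3, 4, 5, 7, and 8 (prior 1/9 each): that door was opened and seen not to hold the prize — ruled out; weight (1/9)·0 = 0 each.
If it is behind door 6 (prior 1/9): the host has no choice, probability 1; weight (1/9)·1 = 1/9.
If it is behind door 9 (prior 1/9): the host has 8 equally likely choices, so probability 1/8; weight (1/9)·(1/8) = 1/72.
The weights sum to 1/8.
So P(the car behind door 6 | the host opened door 1, door 2, door 3, door 4, door 5, door 7, and door 8) = (1/9) / (1/8) = 8/9.

8/9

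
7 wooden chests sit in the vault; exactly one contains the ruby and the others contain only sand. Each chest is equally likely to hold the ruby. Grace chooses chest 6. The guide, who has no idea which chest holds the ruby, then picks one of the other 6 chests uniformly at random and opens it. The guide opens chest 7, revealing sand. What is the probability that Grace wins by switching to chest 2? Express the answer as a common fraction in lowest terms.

1/6

Condition on the true location of the ruby.
If it is in any of chests 1, 2, 3, 4, 5, and 6 (prior 1/7 each): the guide picks chest 7 with probability 1/6 regardless, and it is not the prize; weight (1/7)·(1/6) = 1/42 each.
If it is in chest 7 (prior 1/7): the guide opened chest 7, so this case is ruled out; weight (1/7)·0 = 0.
The weights sum to 1/7.
So P(the ruby in chest 2 | the guide opened chest 7) = (1/42) / (1/7) = 1/6.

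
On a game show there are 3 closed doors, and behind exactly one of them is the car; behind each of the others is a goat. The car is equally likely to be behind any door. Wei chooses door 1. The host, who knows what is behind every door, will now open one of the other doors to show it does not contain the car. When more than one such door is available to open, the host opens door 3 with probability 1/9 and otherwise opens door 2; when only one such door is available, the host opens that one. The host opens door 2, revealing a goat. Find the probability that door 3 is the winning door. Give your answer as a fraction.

Apply Bayes' rule, conditioning on where the car actually is.
If it is behind door 1 (prior 1/3): door 3 is available but not opened, probability 8/9; weight (1/3)·(8/9) = 8/27.
If it is behind door 2 (prior 1/3): the host opened door 2, so this case is ruled out; weight (1/3)·0 = 0.
If it is behind door 3 (prior 1/3): only door 2 is available, probability 1; weight (1/3)·1 = 1/3.
The weights sum to 17/27.
So P(the car behind door 3 | the host opened door 2) = (1/3) / (17/27) = 9/17.

9/17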